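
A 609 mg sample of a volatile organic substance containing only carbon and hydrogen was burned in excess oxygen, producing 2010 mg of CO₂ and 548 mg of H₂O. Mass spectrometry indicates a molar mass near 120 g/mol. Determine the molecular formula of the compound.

C9H12

mol C = 2.01 g CO₂ ÷ 44.009 g/mol = 0.04567 mol
mol H = 2 × 0.548 g H₂O ÷ 18.015 g/mol = 0.06084 mol
Divide by the smallest (0.04567 mol): C 1.000, H 1.332
Multiplying each by 3 gives whole numbers: C 3.00, H 4.00
Empirical formula: C3H4
Empirical-formula mass = 40.06 g/mol; 120 ÷ 40.06 ≈ 3, so the molecular formula is C9H12.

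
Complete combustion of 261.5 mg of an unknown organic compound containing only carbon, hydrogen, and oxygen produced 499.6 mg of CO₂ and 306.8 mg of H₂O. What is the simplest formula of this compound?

mol C = 0.4996 g CO₂ ÷ 44.009 g/mol = 0.011352 mol
mol H = 2 × 0.3068 g H₂O ÷ 18.015 g/mol = 0.034061 mol
mass O = 0.2615 − (0.13635 + 0.034333) = 0.090815 g → mol O = 0.090815 ÷ 15.999 = 0.0056763 mol
Divide by the smallest (0.0056763 mol): C 2.000, H 6.000, O 1.000

C2H6O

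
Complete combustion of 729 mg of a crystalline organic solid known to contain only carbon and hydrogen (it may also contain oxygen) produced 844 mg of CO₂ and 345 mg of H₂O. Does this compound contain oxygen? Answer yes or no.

yes

mol C = 0.844 g CO₂ ÷ 44.009 g/mol = 0.01918 mol
mol H = 2 × 0.345 g H₂O ÷ 18.015 g/mol = 0.03830 mol
C and H account for only 0.2690 g of the 0.729 g sample; the remaining 0.4600 g must be oxygen.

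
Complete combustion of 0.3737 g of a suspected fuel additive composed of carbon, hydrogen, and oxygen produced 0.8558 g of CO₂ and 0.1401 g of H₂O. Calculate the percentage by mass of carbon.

62.50%

mol C = 0.8558 g CO₂ ÷ 44.009 g/mol = 0.019446 mol
mol H = 2 × 0.1401 g H₂O ÷ 18.015 g/mol = 0.015554 mol
mass O = 0.3737 − (0.23357 + 0.015678) = 0.12446 g → mol O = 0.12446 ÷ 15.999 = 0.0077790 mol
mass % C = 0.23357 g ÷ 0.3737 g × 100%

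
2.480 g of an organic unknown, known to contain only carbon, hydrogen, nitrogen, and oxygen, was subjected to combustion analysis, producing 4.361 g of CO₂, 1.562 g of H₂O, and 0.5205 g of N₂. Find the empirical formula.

C8H14N3O3

mol C = 4.361 g CO₂ ÷ 44.009 g/mol = 0.099093 mol
mol H = 2 × 1.562 g H₂O ÷ 18.015 g/mol = 0.17341 mol
mol N = 2 × 0.5205 g N₂ ÷ 28.014 g/mol = 0.037160 mol
mass O = 2.480 − (1.1902 + 0.17480 + 0.52050) = 0.59449 g → mol O = 0.59449 ÷ 15.999 = 0.037158 mol
Divide by the smallest (0.037158 mol): C 2.667, H 4.667, N 1.000, O 1.000
Multiplying each by 3 gives whole numbers: C 8.00, H 14.00, N 3.00, O 3.00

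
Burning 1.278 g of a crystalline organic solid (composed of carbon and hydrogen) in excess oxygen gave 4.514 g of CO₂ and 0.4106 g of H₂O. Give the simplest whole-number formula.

C9H4

mol C = 4.514 g CO₂ ÷ 44.009 g/mol = 0.10257 mol
mol H = 2 × 0.4106 g H₂O ÷ 18.015 g/mol = 0.045584 mol
Divide by the smallest (0.045584 mol): C 2.250, H 1.000
Multiplying each by 4 gives whole numbers: C 9.00, H 4.00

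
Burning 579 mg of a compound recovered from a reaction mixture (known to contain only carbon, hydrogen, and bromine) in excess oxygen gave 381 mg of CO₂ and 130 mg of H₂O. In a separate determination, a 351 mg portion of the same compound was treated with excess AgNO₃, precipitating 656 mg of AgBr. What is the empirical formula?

mol C = 0.381 g CO₂ ÷ 44.009 g/mol = 0.008657 mol
mol H = 2 × 0.130 g H₂O ÷ 18.015 g/mol = 0.01443 mol
From the AgBr data: mol Br per gram of compound = (0.656 ÷ 187.772) ÷ 0.351 = 0.009953 mol/g, so in the 0.579 g combustion sample mol Br = 0.005763 mol
Divide by the smallest (0.005763 mol): C 1.502, H 2.504, Br 1.000
Multiplying each by 2 gives whole numbers: C 3.00, H 5.01, Br 2.00

C3H5Br2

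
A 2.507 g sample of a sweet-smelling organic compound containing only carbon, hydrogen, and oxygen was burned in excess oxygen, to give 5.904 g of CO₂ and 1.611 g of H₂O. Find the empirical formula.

C3H4O

mol C = 5.904 g CO₂ ÷ 44.009 g/mol = 0.13415 mol
mol H = 2 × 1.611 g H₂O ÷ 18.015 g/mol = 0.17885 mol
mass O = 2.507 − (1.6113 + 0.18028) = 0.71539 g → mol O = 0.71539 ÷ 15.999 = 0.044715 mol
Divide by the smallest (0.044715 mol): C 3.000, H 4.000, O 1.000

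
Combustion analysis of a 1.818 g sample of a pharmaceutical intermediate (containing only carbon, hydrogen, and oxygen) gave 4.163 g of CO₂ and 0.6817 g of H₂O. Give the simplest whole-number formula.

C5H4O2

mol C = 4.163 g CO₂ ÷ 44.009 g/mol = 0.094594 mol
mol H = 2 × 0.6817 g H₂O ÷ 18.015 g/mol = 0.075681 mol
mass O = 1.818 − (1.1362 + 0.076287) = 0.60554 g → mol O = 0.60554 ÷ 15.999 = 0.037849 mol
Divide by the smallest (0.037849 mol): C 2.499, H 2.000, O 1.000
Multiplying each by 2 gives whole numbers: C 5.00, H 4.00, O 2.00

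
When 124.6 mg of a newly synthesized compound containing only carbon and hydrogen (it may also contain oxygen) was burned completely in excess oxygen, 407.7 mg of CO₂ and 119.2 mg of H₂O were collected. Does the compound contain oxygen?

no

mol C = 0.4077 g CO₂ ÷ 44.009 g/mol = 0.0092640 mol
mol H = 2 × 0.1192 g H₂O ÷ 18.015 g/mol = 0.013233 mol
C and H together account for 0.12461 g — essentially the entire 0.1246 g sample — so the compound contains no oxygen.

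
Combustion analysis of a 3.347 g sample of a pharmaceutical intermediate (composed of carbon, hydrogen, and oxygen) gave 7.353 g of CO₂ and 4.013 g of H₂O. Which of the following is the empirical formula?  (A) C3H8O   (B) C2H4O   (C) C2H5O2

mol C = 7.353 g CO₂ ÷ 44.009 g/mol = 0.16708 mol
mol H = 2 × 4.013 g H₂O ÷ 18.015 g/mol = 0.44552 mol
mass O = 3.347 − (2.0068 + 0.44908) = 0.89113 g → mol O = 0.89113 ÷ 15.999 = 0.055699 mol
Divide by the smallest (0.055699 mol): C 3.000, H 7.999, O 1.000

(A) C3H8O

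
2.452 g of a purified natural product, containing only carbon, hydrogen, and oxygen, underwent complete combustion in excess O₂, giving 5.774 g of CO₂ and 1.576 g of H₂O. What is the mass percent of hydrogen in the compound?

mol C = 5.774 g CO₂ ÷ 44.009 g/mol = 0.13120 mol
mol H = 2 × 1.576 g H₂O ÷ 18.015 g/mol = 0.17497 mol
mass O = 2.452 − (1.5758 + 0.17637) = 0.69979 g → mol O = 0.69979 ÷ 15.999 = 0.043739 mol
mass % H = 0.17637 g ÷ 2.452 g × 100%

7.19%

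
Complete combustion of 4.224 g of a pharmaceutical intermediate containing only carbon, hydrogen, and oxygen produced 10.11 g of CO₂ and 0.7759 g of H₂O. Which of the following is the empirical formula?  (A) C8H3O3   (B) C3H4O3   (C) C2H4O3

mol C = 10.11 g CO₂ ÷ 44.009 g/mol = 0.22973 mol
mol H = 2 × 0.7759 g H₂O ÷ 18.015 g/mol = 0.086139 mol
mass O = 4.224 − (2.7592 + 0.086828) = 1.3779 g → mol O = 1.3779 ÷ 15.999 = 0.086126 mol
Divide by the smallest (0.086126 mol): C 2.667, H 1.000, O 1.000
Multiplying each by 3 gives whole numbers: C 8.00, H 3.00, O 3.00

(A) C8H3O3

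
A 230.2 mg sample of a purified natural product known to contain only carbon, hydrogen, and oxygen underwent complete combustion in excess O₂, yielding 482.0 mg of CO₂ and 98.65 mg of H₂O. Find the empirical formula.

C2H2O

mol C = 0.4820 g CO₂ ÷ 44.009 g/mol = 0.010952 mol
mol H = 2 × 0.09865 g H₂O ÷ 18.015 g/mol = 0.010952 mol
mass O = 0.2302 − (0.13155 + 0.011040) = 0.087612 g → mol O = 0.087612 ÷ 15.999 = 0.0054761 mol
Divide by the smallest (0.0054761 mol): C 2.000, H 2.000, O 1.000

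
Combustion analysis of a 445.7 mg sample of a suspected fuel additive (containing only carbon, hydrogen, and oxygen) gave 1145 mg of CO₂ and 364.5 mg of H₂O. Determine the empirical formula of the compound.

C9H14O2

mol C = 1.145 g CO₂ ÷ 44.009 g/mol = 0.026017 mol
mol H = 2 × 0.3645 g H₂O ÷ 18.015 g/mol = 0.040466 mol
mass O = 0.4457 − (0.31250 + 0.040790) = 0.092415 g → mol O = 0.092415 ÷ 15.999 = 0.0057763 mol
Divide by the smallest (0.0057763 mol): C 4.504, H 7.006, O 1.000
Multiplying each by 2 gives whole numbers: C 9.01, H 14.01, O 2.00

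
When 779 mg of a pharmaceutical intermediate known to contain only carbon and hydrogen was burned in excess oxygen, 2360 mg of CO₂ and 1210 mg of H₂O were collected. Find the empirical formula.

mol C = 2.36 g CO₂ ÷ 44.009 g/mol = 0.05363 mol
mol H = 2 × 1.21 g H₂O ÷ 18.015 g/mol = 0.1343 mol
Divide by the smallest (0.05363 mol): C 1.000, H 2.505
Multiplying each by 2 gives whole numbers: C 2.00, H 5.01

C2H5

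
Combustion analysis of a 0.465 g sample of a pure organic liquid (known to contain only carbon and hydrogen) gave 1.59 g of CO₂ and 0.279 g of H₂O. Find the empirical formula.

mol C = 1.59 g CO₂ ÷ 44.009 g/mol = 0.03613 mol
mol H = 2 × 0.279 g H₂O ÷ 18.015 g/mol = 0.03097 mol
Divide by the smallest (0.03097 mol): C 1.166, H 1.000
Multiplying each by 6 gives whole numbers: C 7.00, H 6.00

C7H6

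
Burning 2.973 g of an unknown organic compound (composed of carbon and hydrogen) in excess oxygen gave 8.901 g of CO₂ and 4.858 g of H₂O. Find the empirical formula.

mol C = 8.901 g CO₂ ÷ 44.009 g/mol = 0.20225 mol
mol H = 2 × 4.858 g H₂O ÷ 18.015 g/mol = 0.53933 mol
Divide by the smallest (0.20225 mol): C 1.000, H 2.667
Multiplying each by 3 gives whole numbers: C 3.00, H 8.00

C3H8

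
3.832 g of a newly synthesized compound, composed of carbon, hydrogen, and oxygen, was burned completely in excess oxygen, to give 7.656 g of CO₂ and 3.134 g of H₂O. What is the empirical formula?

C2H4O

mol C = 7.656 g CO₂ ÷ 44.009 g/mol = 0.17396 mol
mol H = 2 × 3.134 g H₂O ÷ 18.015 g/mol = 0.34793 mol
mass O = 3.832 − (2.0895 + 0.35072) = 1.3918 g → mol O = 1.3918 ÷ 15.999 = 0.086993 mol
Divide by the smallest (0.086993 mol): C 2.000, H 4.000, O 1.000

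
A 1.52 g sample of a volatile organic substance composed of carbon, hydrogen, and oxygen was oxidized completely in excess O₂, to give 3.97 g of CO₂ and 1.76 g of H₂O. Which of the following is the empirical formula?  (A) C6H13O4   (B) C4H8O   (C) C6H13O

mol C = 3.97 g CO₂ ÷ 44.009 g/mol = 0.09021 mol
mol H = 2 × 1.76 g H₂O ÷ 18.015 g/mol = 0.1954 mol
mass O = 1.52 − (1.083 + 0.1970) = 0.2395 g → mol O = 0.2395 ÷ 15.999 = 0.01497 mol
Divide by the smallest (0.01497 mol): C 6.025, H 13.050, O 1.000

(C) C6H13O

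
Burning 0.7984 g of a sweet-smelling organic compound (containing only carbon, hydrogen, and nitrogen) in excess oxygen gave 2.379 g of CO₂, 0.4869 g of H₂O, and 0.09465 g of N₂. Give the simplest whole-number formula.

mol C = 2.379 g CO₂ ÷ 44.009 g/mol = 0.054057 mol
mol H = 2 × 0.4869 g H₂O ÷ 18.015 g/mol = 0.054055 mol
mol N = 2 × 0.09465 g N₂ ÷ 28.014 g/mol = 0.0067573 mol
Divide by the smallest (0.0067573 mol): C 8.000, H 7.999, N 1.000

C8H8N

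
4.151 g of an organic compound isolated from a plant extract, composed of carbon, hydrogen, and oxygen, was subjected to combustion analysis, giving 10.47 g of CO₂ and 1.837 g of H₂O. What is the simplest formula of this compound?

C7H6O2

mol C = 10.47 g CO₂ ÷ 44.009 g/mol = 0.23791 mol
mol H = 2 × 1.837 g H₂O ÷ 18.015 g/mol = 0.20394 mol
mass O = 4.151 − (2.8575 + 0.20557) = 1.0879 g → mol O = 1.0879 ÷ 15.999 = 0.068000 mol
Divide by the smallest (0.068000 mol): C 3.499, H 2.999, O 1.000
Multiplying each by 2 gives whole numbers: C 7.00, H 6.00, O 2.00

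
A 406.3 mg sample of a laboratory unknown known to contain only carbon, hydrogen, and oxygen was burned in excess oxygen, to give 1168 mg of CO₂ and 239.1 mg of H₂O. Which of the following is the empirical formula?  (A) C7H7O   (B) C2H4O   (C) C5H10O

(A) C7H7O

mol C = 1.168 g CO₂ ÷ 44.009 g/mol = 0.026540 mol
mol H = 2 × 0.2391 g H₂O ÷ 18.015 g/mol = 0.026545 mol
mass O = 0.4063 − (0.31877 + 0.026757) = 0.060771 g → mol O = 0.060771 ÷ 15.999 = 0.0037984 mol
Divide by the smallest (0.0037984 mol): C 6.987, H 6.988, O 1.000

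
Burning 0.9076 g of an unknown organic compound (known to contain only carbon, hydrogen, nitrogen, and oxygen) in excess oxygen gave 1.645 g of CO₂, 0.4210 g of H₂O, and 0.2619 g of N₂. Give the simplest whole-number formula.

C4H5N2O

mol C = 1.645 g CO₂ ÷ 44.009 g/mol = 0.037379 mol
mol H = 2 × 0.4210 g H₂O ÷ 18.015 g/mol = 0.046739 mol
mol N = 2 × 0.2619 g N₂ ÷ 28.014 g/mol = 0.018698 mol
mass O = 0.9076 − (0.44896 + 0.047113 + 0.26190) = 0.14963 g → mol O = 0.14963 ÷ 15.999 = 0.0093526 mol
Divide by the smallest (0.0093526 mol): C 3.997, H 4.997, N 1.999, O 1.000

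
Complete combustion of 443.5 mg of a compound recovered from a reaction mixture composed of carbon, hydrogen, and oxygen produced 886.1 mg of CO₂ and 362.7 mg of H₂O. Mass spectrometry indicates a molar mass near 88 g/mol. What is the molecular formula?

mol C = 0.8861 g CO₂ ÷ 44.009 g/mol = 0.020135 mol
mol H = 2 × 0.3627 g H₂O ÷ 18.015 g/mol = 0.040266 mol
mass O = 0.4435 − (0.24184 + 0.040589) = 0.16108 g → mol O = 0.16108 ÷ 15.999 = 0.010068 mol
Divide by the smallest (0.010068 mol): C 2.000, H 4.000, O 1.000
Empirical formula: C2H4O
Empirical-formula mass = 44.05 g/mol; 88 ÷ 44.05 ≈ 2, so the molecular formula is C4H8O2.

C4H8O2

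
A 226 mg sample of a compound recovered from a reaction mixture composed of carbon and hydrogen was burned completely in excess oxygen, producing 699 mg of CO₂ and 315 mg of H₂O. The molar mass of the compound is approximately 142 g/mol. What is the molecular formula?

C10H22

mol C = 0.699 g CO₂ ÷ 44.009 g/mol = 0.01588 mol
mol H = 2 × 0.315 g H₂O ÷ 18.015 g/mol = 0.03497 mol
Divide by the smallest (0.01588 mol): C 1.000, H 2.202
Multiplying each by 5 gives whole numbers: C 5.00, H 11.01
Empirical formula: C5H11
Empirical-formula mass = 71.14 g/mol; 142 ÷ 71.14 ≈ 2, so the molecular formula is C10H22.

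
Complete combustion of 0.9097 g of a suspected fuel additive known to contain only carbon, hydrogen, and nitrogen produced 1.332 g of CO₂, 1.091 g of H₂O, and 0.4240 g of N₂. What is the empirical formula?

CH4N

mol C = 1.332 g CO₂ ÷ 44.009 g/mol = 0.030267 mol
mol H = 2 × 1.091 g H₂O ÷ 18.015 g/mol = 0.12112 mol
mol N = 2 × 0.4240 g N₂ ÷ 28.014 g/mol = 0.030271 mol
Divide by the smallest (0.030267 mol): C 1.000, H 4.002, N 1.000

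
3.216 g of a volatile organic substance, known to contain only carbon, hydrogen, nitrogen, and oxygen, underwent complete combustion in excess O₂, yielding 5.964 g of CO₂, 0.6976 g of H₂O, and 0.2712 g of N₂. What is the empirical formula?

C7H4NO4

mol C = 5.964 g CO₂ ÷ 44.009 g/mol = 0.13552 mol
mol H = 2 × 0.6976 g H₂O ÷ 18.015 g/mol = 0.077447 mol
mol N = 2 × 0.2712 g N₂ ÷ 28.014 g/mol = 0.019362 mol
mass O = 3.216 − (1.6277 + 0.078066 + 0.27120) = 1.2390 g → mol O = 1.2390 ÷ 15.999 = 0.077444 mol
Divide by the smallest (0.019362 mol): C 6.999, H 4.000, N 1.000, O 4.000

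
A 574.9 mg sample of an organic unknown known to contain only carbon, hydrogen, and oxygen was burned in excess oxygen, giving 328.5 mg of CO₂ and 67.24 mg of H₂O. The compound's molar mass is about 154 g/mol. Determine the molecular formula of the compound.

C2H2O8

mol C = 0.3285 g CO₂ ÷ 44.009 g/mol = 0.0074644 mol
mol H = 2 × 0.06724 g H₂O ÷ 18.015 g/mol = 0.0074649 mol
mass O = 0.5749 − (0.089655 + 0.0075246) = 0.47772 g → mol O = 0.47772 ÷ 15.999 = 0.029859 mol
Divide by the smallest (0.0074644 mol): C 1.000, H 1.000, O 4.000
Empirical formula: CHO4
Empirical-formula mass = 77.02 g/mol; 154 ÷ 77.02 ≈ 2, so the molecular formula is C2H2O8.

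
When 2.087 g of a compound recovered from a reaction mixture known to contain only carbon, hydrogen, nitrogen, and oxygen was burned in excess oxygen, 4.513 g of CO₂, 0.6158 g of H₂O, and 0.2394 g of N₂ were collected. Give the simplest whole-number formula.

C6H4NO2

mol C = 4.513 g CO₂ ÷ 44.009 g/mol = 0.10255 mol
mol H = 2 × 0.6158 g H₂O ÷ 18.015 g/mol = 0.068365 mol
mol N = 2 × 0.2394 g N₂ ÷ 28.014 g/mol = 0.017091 mol
mass O = 2.087 − (1.2317 + 0.068912 + 0.23940) = 0.54699 g → mol O = 0.54699 ÷ 15.999 = 0.034189 mol
Divide by the smallest (0.017091 mol): C 6.000, H 4.000, N 1.000, O 2.000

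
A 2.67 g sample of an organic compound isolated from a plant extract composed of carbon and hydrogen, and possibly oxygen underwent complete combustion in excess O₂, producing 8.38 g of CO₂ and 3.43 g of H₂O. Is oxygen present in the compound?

no

mol C = 8.38 g CO₂ ÷ 44.009 g/mol = 0.1904 mol
mol H = 2 × 3.43 g H₂O ÷ 18.015 g/mol = 0.3808 mol
C and H together account for 2.671 g — essentially the entire 2.67 g sample — so the compound contains no oxygen.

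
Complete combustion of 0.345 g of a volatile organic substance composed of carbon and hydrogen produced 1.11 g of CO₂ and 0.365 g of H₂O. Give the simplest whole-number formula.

mol C = 1.11 g CO₂ ÷ 44.009 g/mol = 0.02522 mol
mol H = 2 × 0.365 g H₂O ÷ 18.015 g/mol = 0.04052 mol
Divide by the smallest (0.02522 mol): C 1.000, H 1.607
Multiplying each by 5 gives whole numbers: C 5.00, H 8.03

C5H8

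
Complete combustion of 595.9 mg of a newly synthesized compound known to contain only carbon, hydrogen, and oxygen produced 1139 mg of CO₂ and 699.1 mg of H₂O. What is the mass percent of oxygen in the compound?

34.71%

mol C = 1.139 g CO₂ ÷ 44.009 g/mol = 0.025881 mol
mol H = 2 × 0.6991 g H₂O ÷ 18.015 g/mol = 0.077613 mol
mass O = 0.5959 − (0.31086 + 0.078234) = 0.20681 g → mol O = 0.20681 ÷ 15.999 = 0.012926 mol
mass % O = 0.20681 g ÷ 0.5959 g × 100%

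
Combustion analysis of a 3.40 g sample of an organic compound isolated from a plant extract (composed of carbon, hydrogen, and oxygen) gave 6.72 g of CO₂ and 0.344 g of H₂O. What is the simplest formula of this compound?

mol C = 6.72 g CO₂ ÷ 44.009 g/mol = 0.1527 mol
mol H = 2 × 0.344 g H₂O ÷ 18.015 g/mol = 0.03819 mol
mass O = 3.40 − (1.834 + 0.03850) = 1.527 g → mol O = 1.527 ÷ 15.999 = 0.09547 mol
Divide by the smallest (0.03819 mol): C 3.998, H 1.000, O 2.500
Multiplying each by 2 gives whole numbers: C 8.00, H 2.00, O 5.00

C8H2O5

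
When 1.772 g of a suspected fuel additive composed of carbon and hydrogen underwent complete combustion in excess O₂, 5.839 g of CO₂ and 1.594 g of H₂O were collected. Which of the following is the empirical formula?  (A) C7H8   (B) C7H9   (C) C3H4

(C) C3H4

mol C = 5.839 g CO₂ ÷ 44.009 g/mol = 0.13268 mol
mol H = 2 × 1.594 g H₂O ÷ 18.015 g/mol = 0.17696 mol
Divide by the smallest (0.13268 mol): C 1.000, H 1.334
Multiplying each by 3 gives whole numbers: C 3.00, H 4.00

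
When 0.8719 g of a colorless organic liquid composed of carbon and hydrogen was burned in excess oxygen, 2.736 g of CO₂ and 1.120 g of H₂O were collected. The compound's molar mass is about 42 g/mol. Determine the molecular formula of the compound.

C3H6

mol C = 2.736 g CO₂ ÷ 44.009 g/mol = 0.062169 mol
mol H = 2 × 1.120 g H₂O ÷ 18.015 g/mol = 0.12434 mol
Divide by the smallest (0.062169 mol): C 1.000, H 2.000
Empirical formula: CH2
Empirical-formula mass = 14.03 g/mol; 42 ÷ 14.03 ≈ 3, so the molecular formula is C3H6.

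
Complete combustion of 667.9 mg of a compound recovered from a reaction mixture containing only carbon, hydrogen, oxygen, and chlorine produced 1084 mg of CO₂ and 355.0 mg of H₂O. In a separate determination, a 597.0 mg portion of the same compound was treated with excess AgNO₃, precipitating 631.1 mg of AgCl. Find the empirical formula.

mol C = 1.084 g CO₂ ÷ 44.009 g/mol = 0.024631 mol
mol H = 2 × 0.3550 g H₂O ÷ 18.015 g/mol = 0.039412 mol
From the AgCl data: mol Cl per gram of compound = (0.6311 ÷ 143.318) ÷ 0.5970 = 0.0073760 mol/g, so in the 0.6679 g combustion sample mol Cl = 0.0049265 mol
mass O = 0.6679 − (0.29585 + 0.039727 + 0.17464) = 0.15768 g → mol O = 0.15768 ÷ 15.999 = 0.0098558 mol
Divide by the smallest (0.0049265 mol): C 5.000, H 8.000, Cl 1.000, O 2.001

C5H8ClO2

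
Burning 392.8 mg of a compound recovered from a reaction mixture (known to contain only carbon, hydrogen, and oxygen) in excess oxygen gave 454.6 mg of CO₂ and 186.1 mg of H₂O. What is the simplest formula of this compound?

C2H4O3

mol C = 0.4546 g CO₂ ÷ 44.009 g/mol = 0.010330 mol
mol H = 2 × 0.1861 g H₂O ÷ 18.015 g/mol = 0.020661 mol
mass O = 0.3928 − (0.12407 + 0.020826) = 0.24790 g → mol O = 0.24790 ÷ 15.999 = 0.015495 mol
Divide by the smallest (0.010330 mol): C 1.000, H 2.000, O 1.500
Multiplying each by 2 gives whole numbers: C 2.00, H 4.00, O 3.00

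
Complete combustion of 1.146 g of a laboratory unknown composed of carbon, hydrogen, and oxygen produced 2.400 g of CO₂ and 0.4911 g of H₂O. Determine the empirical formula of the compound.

C2H2O

mol C = 2.400 g CO₂ ÷ 44.009 g/mol = 0.054534 mol
mol H = 2 × 0.4911 g H₂O ÷ 18.015 g/mol = 0.054521 mol
mass O = 1.146 − (0.65501 + 0.054957) = 0.43603 g → mol O = 0.43603 ÷ 15.999 = 0.027254 mol
Divide by the smallest (0.027254 mol): C 2.001, H 2.001, O 1.000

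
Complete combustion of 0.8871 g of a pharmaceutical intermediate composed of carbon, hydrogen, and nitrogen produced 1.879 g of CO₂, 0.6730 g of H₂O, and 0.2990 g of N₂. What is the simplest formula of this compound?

C4H7N2

mol C = 1.879 g CO₂ ÷ 44.009 g/mol = 0.042696 mol
mol H = 2 × 0.6730 g H₂O ÷ 18.015 g/mol = 0.074716 mol
mol N = 2 × 0.2990 g N₂ ÷ 28.014 g/mol = 0.021346 mol
Divide by the smallest (0.021346 mol): C 2.000, H 3.500, N 1.000
Multiplying each by 2 gives whole numbers: C 4.00, H 7.00, N 2.00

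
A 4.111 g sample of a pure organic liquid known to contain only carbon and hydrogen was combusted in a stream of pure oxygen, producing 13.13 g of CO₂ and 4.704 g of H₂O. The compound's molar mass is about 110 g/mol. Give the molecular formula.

mol C = 13.13 g CO₂ ÷ 44.009 g/mol = 0.29835 mol
mol H = 2 × 4.704 g H₂O ÷ 18.015 g/mol = 0.52223 mol
Divide by the smallest (0.29835 mol): C 1.000, H 1.750
Multiplying each by 4 gives whole numbers: C 4.00, H 7.00
Empirical formula: C4H7
Empirical-formula mass = 55.10 g/mol; 110 ÷ 55.10 ≈ 2, so the molecular formula is C8H14.

C8H14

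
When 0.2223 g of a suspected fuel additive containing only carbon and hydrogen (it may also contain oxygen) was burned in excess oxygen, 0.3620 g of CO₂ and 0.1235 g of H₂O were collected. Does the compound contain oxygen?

yes

mol C = 0.3620 g CO₂ ÷ 44.009 g/mol = 0.0082256 mol
mol H = 2 × 0.1235 g H₂O ÷ 18.015 g/mol = 0.013711 mol
C and H account for only 0.11262 g of the 0.2223 g sample; the remaining 0.10968 g must be oxygen.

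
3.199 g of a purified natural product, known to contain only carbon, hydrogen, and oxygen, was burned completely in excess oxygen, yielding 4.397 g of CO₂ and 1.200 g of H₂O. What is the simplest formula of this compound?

mol C = 4.397 g CO₂ ÷ 44.009 g/mol = 0.099911 mol
mol H = 2 × 1.200 g H₂O ÷ 18.015 g/mol = 0.13322 mol
mass O = 3.199 − (1.2000 + 0.13429) = 1.8647 g → mol O = 1.8647 ÷ 15.999 = 0.11655 mol
Divide by the smallest (0.099911 mol): C 1.000, H 1.333, O 1.167
Multiplying each by 6 gives whole numbers: C 6.00, H 8.00, O 7.00

C6H8O7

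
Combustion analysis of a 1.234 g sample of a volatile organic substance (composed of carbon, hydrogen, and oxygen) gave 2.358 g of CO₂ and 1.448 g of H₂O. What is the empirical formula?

mol C = 2.358 g CO₂ ÷ 44.009 g/mol = 0.053580 mol
mol H = 2 × 1.448 g H₂O ÷ 18.015 g/mol = 0.16075 mol
mass O = 1.234 − (0.64355 + 0.16204) = 0.42841 g → mol O = 0.42841 ÷ 15.999 = 0.026777 mol
Divide by the smallest (0.026777 mol): C 2.001, H 6.003, O 1.000

C2H6O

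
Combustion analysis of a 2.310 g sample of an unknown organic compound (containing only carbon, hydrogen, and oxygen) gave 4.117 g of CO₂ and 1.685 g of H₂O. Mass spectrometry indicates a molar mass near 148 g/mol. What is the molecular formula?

C6H12O4

mol C = 4.117 g CO₂ ÷ 44.009 g/mol = 0.093549 mol
mol H = 2 × 1.685 g H₂O ÷ 18.015 g/mol = 0.18707 mol
mass O = 2.310 − (1.1236 + 0.18856) = 0.99782 g → mol O = 0.99782 ÷ 15.999 = 0.062368 mol
Divide by the smallest (0.062368 mol): C 1.500, H 2.999, O 1.000
Multiplying each by 2 gives whole numbers: C 3.00, H 6.00, O 2.00
Empirical formula: C3H6O2
Empirical-formula mass = 74.08 g/mol; 148 ÷ 74.08 ≈ 2, so the molecular formula is C6H12O4.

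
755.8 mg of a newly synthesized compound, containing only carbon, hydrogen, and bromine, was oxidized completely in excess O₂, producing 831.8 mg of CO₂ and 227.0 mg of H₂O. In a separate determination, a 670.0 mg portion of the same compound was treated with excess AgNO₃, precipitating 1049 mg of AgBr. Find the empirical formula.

mol C = 0.8318 g CO₂ ÷ 44.009 g/mol = 0.018901 mol
mol H = 2 × 0.2270 g H₂O ÷ 18.015 g/mol = 0.025201 mol
From the AgBr data: mol Br per gram of compound = (1.049 ÷ 187.772) ÷ 0.6700 = 0.0083382 mol/g, so in the 0.7558 g combustion sample mol Br = 0.0063020 mol
Divide by the smallest (0.0063020 mol): C 2.999, H 3.999, Br 1.000

C3H4Br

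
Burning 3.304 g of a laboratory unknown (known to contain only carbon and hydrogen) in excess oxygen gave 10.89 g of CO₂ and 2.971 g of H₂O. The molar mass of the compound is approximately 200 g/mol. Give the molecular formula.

C15H20

mol C = 10.89 g CO₂ ÷ 44.009 g/mol = 0.24745 mol
mol H = 2 × 2.971 g H₂O ÷ 18.015 g/mol = 0.32984 mol
Divide by the smallest (0.24745 mol): C 1.000, H 1.333
Multiplying each by 3 gives whole numbers: C 3.00, H 4.00
Empirical formula: C3H4
Empirical-formula mass = 40.06 g/mol; 200 ÷ 40.06 ≈ 5, so the molecular formula is C15H20.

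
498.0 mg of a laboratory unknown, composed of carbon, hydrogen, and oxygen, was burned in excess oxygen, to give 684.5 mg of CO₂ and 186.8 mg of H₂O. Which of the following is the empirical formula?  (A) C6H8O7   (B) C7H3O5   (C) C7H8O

(A) C6H8O7

mol C = 0.6845 g CO₂ ÷ 44.009 g/mol = 0.015554 mol
mol H = 2 × 0.1868 g H₂O ÷ 18.015 g/mol = 0.020738 mol
mass O = 0.4980 − (0.18681 + 0.020904) = 0.29028 g → mol O = 0.29028 ÷ 15.999 = 0.018144 mol
Divide by the smallest (0.015554 mol): C 1.000, H 1.333, O 1.167
Multiplying each by 6 gives whole numbers: C 6.00, H 8.00, O 7.00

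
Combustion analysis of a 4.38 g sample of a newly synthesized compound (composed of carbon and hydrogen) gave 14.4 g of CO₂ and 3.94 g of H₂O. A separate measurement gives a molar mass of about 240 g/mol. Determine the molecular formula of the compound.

mol C = 14.4 g CO₂ ÷ 44.009 g/mol = 0.3272 mol
mol H = 2 × 3.94 g H₂O ÷ 18.015 g/mol = 0.4374 mol
Divide by the smallest (0.3272 mol): C 1.000, H 1.337
Multiplying each by 3 gives whole numbers: C 3.00, H 4.01
Empirical formula: C3H4
Empirical-formula mass = 40.06 g/mol; 240 ÷ 40.06 ≈ 6, so the molecular formula is C18H24.

C18H24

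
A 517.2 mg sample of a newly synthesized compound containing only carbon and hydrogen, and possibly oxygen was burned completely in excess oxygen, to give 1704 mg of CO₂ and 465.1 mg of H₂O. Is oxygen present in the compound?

no

mol C = 1.704 g CO₂ ÷ 44.009 g/mol = 0.038719 mol
mol H = 2 × 0.4651 g H₂O ÷ 18.015 g/mol = 0.051635 mol
C and H together account for 0.51711 g — essentially the entire 0.5172 g sample — so the compound contains no oxygen.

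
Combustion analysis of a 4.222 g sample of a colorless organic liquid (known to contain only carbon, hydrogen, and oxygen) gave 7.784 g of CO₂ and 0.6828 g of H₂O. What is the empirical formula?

mol C = 7.784 g CO₂ ÷ 44.009 g/mol = 0.17687 mol
mol H = 2 × 0.6828 g H₂O ÷ 18.015 g/mol = 0.075803 mol
mass O = 4.222 − (2.1244 + 0.076410) = 2.0212 g → mol O = 2.0212 ÷ 15.999 = 0.12633 mol
Divide by the smallest (0.075803 mol): C 2.333, H 1.000, O 1.667
Multiplying each by 3 gives whole numbers: C 7.00, H 3.00, O 5.00

C7H3O5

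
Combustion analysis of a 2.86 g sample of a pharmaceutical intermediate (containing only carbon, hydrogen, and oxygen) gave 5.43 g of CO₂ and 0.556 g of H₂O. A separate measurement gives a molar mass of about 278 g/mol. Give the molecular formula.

mol C = 5.43 g CO₂ ÷ 44.009 g/mol = 0.1234 mol
mol H = 2 × 0.556 g H₂O ÷ 18.015 g/mol = 0.06173 mol
mass O = 2.86 − (1.482 + 0.06222) = 1.316 g → mol O = 1.316 ÷ 15.999 = 0.08224 mol
Divide by the smallest (0.06173 mol): C 1.999, H 1.000, O 1.332
Multiplying each by 3 gives whole numbers: C 6.00, H 3.00, O 4.00
Empirical formula: C6H3O4
Empirical-formula mass = 139.09 g/mol; 278 ÷ 139.09 ≈ 2, so the molecular formula is C12H6O8.

C12H6O8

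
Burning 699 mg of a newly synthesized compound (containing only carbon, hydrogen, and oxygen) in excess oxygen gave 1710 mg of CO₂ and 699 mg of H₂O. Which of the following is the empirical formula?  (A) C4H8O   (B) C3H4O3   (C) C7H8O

mol C = 1.71 g CO₂ ÷ 44.009 g/mol = 0.03886 mol
mol H = 2 × 0.699 g H₂O ÷ 18.015 g/mol = 0.07760 mol
mass O = 0.699 − (0.4667 + 0.07822) = 0.1541 g → mol O = 0.1541 ÷ 15.999 = 0.009631 mol
Divide by the smallest (0.009631 mol): C 4.035, H 8.058, O 1.000

(A) C4H8O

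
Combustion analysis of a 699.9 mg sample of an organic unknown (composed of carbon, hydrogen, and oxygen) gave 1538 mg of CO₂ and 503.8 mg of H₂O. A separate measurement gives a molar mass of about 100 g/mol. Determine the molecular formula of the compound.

C5H8O2

mol C = 1.538 g CO₂ ÷ 44.009 g/mol = 0.034947 mol
mol H = 2 × 0.5038 g H₂O ÷ 18.015 g/mol = 0.055931 mol
mass O = 0.6999 − (0.41975 + 0.056379) = 0.22377 g → mol O = 0.22377 ÷ 15.999 = 0.013986 mol
Divide by the smallest (0.013986 mol): C 2.499, H 3.999, O 1.000
Multiplying each by 2 gives whole numbers: C 5.00, H 8.00, O 2.00
Empirical formula: C5H8O2
Empirical-formula mass = 100.12 g/mol; 100 ÷ 100.12 ≈ 1, so the molecular formula is C5H8O2.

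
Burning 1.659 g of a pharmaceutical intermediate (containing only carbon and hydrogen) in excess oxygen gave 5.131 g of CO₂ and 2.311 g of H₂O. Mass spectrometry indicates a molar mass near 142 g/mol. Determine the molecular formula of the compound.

mol C = 5.131 g CO₂ ÷ 44.009 g/mol = 0.11659 mol
mol H = 2 × 2.311 g H₂O ÷ 18.015 g/mol = 0.25656 mol
Divide by the smallest (0.11659 mol): C 1.000, H 2.201
Multiplying each by 5 gives whole numbers: C 5.00, H 11.00
Empirical formula: C5H11
Empirical-formula mass = 71.14 g/mol; 142 ÷ 71.14 ≈ 2, so the molecular formula is C10H22.

C10H22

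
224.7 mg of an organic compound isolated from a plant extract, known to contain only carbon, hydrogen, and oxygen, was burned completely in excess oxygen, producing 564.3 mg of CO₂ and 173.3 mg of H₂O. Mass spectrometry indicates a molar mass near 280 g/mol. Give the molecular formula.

C16H24O4

mol C = 0.5643 g CO₂ ÷ 44.009 g/mol = 0.012822 mol
mol H = 2 × 0.1733 g H₂O ÷ 18.015 g/mol = 0.019240 mol
mass O = 0.2247 − (0.15401 + 0.019393) = 0.051297 g → mol O = 0.051297 ÷ 15.999 = 0.0032063 mol
Divide by the smallest (0.0032063 mol): C 3.999, H 6.001, O 1.000
Empirical formula: C4H6O
Empirical-formula mass = 70.09 g/mol; 280 ÷ 70.09 ≈ 4, so the molecular formula is C16H24O4.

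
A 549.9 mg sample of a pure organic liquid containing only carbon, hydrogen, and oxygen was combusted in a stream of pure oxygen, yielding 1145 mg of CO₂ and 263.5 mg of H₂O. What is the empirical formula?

mol C = 1.145 g CO₂ ÷ 44.009 g/mol = 0.026017 mol
mol H = 2 × 0.2635 g H₂O ÷ 18.015 g/mol = 0.029253 mol
mass O = 0.5499 − (0.31250 + 0.029487) = 0.20792 g → mol O = 0.20792 ÷ 15.999 = 0.012996 mol
Divide by the smallest (0.012996 mol): C 2.002, H 2.251, O 1.000
Multiplying each by 4 gives whole numbers: C 8.01, H 9.00, O 4.00

C8H9O4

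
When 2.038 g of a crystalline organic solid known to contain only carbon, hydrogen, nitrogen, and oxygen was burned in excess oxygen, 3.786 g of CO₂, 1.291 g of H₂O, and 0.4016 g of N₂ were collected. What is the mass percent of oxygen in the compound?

22.50%

mol C = 3.786 g CO₂ ÷ 44.009 g/mol = 0.086028 mol
mol H = 2 × 1.291 g H₂O ÷ 18.015 g/mol = 0.14333 mol
mol N = 2 × 0.4016 g N₂ ÷ 28.014 g/mol = 0.028671 mol
mass O = 2.038 − (1.0333 + 0.14447 + 0.40160) = 0.45865 g → mol O = 0.45865 ÷ 15.999 = 0.028667 mol
mass % O = 0.45865 g ÷ 2.038 g × 100%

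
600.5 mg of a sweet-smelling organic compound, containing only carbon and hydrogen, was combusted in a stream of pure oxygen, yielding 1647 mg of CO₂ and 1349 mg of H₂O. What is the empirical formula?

mol C = 1.647 g CO₂ ÷ 44.009 g/mol = 0.037424 mol
mol H = 2 × 1.349 g H₂O ÷ 18.015 g/mol = 0.14976 mol
Divide by the smallest (0.037424 mol): C 1.000, H 4.002

CH4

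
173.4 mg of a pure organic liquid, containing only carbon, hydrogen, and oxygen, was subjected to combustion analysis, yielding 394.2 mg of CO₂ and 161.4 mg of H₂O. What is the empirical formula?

C3H6O

mol C = 0.3942 g CO₂ ÷ 44.009 g/mol = 0.0089573 mol
mol H = 2 × 0.1614 g H₂O ÷ 18.015 g/mol = 0.017918 mol
mass O = 0.1734 − (0.10759 + 0.018062) = 0.047753 g → mol O = 0.047753 ÷ 15.999 = 0.0029847 mol
Divide by the smallest (0.0029847 mol): C 3.001, H 6.003, O 1.000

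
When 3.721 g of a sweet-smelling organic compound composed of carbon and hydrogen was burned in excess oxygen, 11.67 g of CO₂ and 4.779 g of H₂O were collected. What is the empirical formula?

CH2

mol C = 11.67 g CO₂ ÷ 44.009 g/mol = 0.26517 mol
mol H = 2 × 4.779 g H₂O ÷ 18.015 g/mol = 0.53056 mol
Divide by the smallest (0.26517 mol): C 1.000, H 2.001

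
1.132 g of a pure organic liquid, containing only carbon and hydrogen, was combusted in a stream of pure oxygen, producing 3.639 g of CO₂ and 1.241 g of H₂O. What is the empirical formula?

mol C = 3.639 g CO₂ ÷ 44.009 g/mol = 0.082688 mol
mol H = 2 × 1.241 g H₂O ÷ 18.015 g/mol = 0.13777 mol
Divide by the smallest (0.082688 mol): C 1.000, H 1.666
Multiplying each by 3 gives whole numbers: C 3.00, H 5.00

C3H5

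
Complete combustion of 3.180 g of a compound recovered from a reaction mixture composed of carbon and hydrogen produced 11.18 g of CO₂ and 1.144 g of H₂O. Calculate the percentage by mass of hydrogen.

4.03%

mol C = 11.18 g CO₂ ÷ 44.009 g/mol = 0.25404 mol
mol H = 2 × 1.144 g H₂O ÷ 18.015 g/mol = 0.12701 mol
mass % H = 0.12802 g ÷ 3.180 g × 100%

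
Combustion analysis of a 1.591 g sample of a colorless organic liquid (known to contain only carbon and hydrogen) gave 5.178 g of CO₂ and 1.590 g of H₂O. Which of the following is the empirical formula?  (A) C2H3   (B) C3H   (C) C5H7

mol C = 5.178 g CO₂ ÷ 44.009 g/mol = 0.11766 mol
mol H = 2 × 1.590 g H₂O ÷ 18.015 g/mol = 0.17652 mol
Divide by the smallest (0.11766 mol): C 1.000, H 1.500
Multiplying each by 2 gives whole numbers: C 2.00, H 3.00

(A) C2H3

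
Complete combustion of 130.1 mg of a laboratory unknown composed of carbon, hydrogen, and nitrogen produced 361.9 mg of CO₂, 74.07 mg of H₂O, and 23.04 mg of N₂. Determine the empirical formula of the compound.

mol C = 0.3619 g CO₂ ÷ 44.009 g/mol = 0.0082233 mol
mol H = 2 × 0.07407 g H₂O ÷ 18.015 g/mol = 0.0082231 mol
mol N = 2 × 0.02304 g N₂ ÷ 28.014 g/mol = 0.0016449 mol
Divide by the smallest (0.0016449 mol): C 4.999, H 4.999, N 1.000

C5H5N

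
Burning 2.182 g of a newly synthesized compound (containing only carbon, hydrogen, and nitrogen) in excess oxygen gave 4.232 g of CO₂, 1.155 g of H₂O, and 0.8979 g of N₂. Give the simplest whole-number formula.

mol C = 4.232 g CO₂ ÷ 44.009 g/mol = 0.096162 mol
mol H = 2 × 1.155 g H₂O ÷ 18.015 g/mol = 0.12823 mol
mol N = 2 × 0.8979 g N₂ ÷ 28.014 g/mol = 0.064104 mol
Divide by the smallest (0.064104 mol): C 1.500, H 2.000, N 1.000
Multiplying each by 2 gives whole numbers: C 3.00, H 4.00, N 2.00

C3H4N2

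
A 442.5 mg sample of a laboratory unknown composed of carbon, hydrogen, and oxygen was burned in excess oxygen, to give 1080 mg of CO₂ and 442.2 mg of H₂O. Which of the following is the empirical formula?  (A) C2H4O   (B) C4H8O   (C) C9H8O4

mol C = 1.080 g CO₂ ÷ 44.009 g/mol = 0.024540 mol
mol H = 2 × 0.4422 g H₂O ÷ 18.015 g/mol = 0.049092 mol
mass O = 0.4425 − (0.29476 + 0.049485) = 0.098260 g → mol O = 0.098260 ÷ 15.999 = 0.0061416 mol
Divide by the smallest (0.0061416 mol): C 3.996, H 7.993, O 1.000

(B) C4H8O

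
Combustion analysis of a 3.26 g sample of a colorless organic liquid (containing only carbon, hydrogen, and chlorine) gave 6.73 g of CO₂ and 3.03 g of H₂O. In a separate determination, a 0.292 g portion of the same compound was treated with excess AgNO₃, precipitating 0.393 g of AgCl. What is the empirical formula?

C5H11Cl

mol C = 6.73 g CO₂ ÷ 44.009 g/mol = 0.1529 mol
mol H = 2 × 3.03 g H₂O ÷ 18.015 g/mol = 0.3364 mol
From the AgCl data: mol Cl per gram of compound = (0.393 ÷ 143.318) ÷ 0.292 = 0.009391 mol/g, so in the 3.26 g combustion sample mol Cl = 0.03061 mol
Divide by the smallest (0.03061 mol): C 4.995, H 10.988, Cl 1.000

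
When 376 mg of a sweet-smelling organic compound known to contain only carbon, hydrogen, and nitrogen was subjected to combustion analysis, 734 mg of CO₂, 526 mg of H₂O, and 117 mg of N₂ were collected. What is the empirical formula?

C2H7N

mol C = 0.734 g CO₂ ÷ 44.009 g/mol = 0.01668 mol
mol H = 2 × 0.526 g H₂O ÷ 18.015 g/mol = 0.05840 mol
mol N = 2 × 0.117 g N₂ ÷ 28.014 g/mol = 0.008353 mol
Divide by the smallest (0.008353 mol): C 1.997, H 6.991, N 1.000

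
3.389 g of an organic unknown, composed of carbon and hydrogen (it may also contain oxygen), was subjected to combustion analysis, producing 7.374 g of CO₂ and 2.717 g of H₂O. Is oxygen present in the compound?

mol C = 7.374 g CO₂ ÷ 44.009 g/mol = 0.16756 mol
mol H = 2 × 2.717 g H₂O ÷ 18.015 g/mol = 0.30164 mol
C and H account for only 2.3166 g of the 3.389 g sample; the remaining 1.0724 g must be oxygen.

yes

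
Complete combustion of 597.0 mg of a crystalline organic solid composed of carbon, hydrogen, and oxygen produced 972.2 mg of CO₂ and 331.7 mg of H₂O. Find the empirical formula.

C6H10O5

mol C = 0.9722 g CO₂ ÷ 44.009 g/mol = 0.022091 mol
mol H = 2 × 0.3317 g H₂O ÷ 18.015 g/mol = 0.036825 mol
mass O = 0.5970 − (0.26533 + 0.037119) = 0.29455 g → mol O = 0.29455 ÷ 15.999 = 0.018410 mol
Divide by the smallest (0.018410 mol): C 1.200, H 2.000, O 1.000
Multiplying each by 5 gives whole numbers: C 6.00, H 10.00, O 5.00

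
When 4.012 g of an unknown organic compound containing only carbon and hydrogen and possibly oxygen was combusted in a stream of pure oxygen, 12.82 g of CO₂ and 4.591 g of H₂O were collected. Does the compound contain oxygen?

no

mol C = 12.82 g CO₂ ÷ 44.009 g/mol = 0.29130 mol
mol H = 2 × 4.591 g H₂O ÷ 18.015 g/mol = 0.50969 mol
C and H together account for 4.0126 g — essentially the entire 4.012 g sample — so the compound contains no oxygen.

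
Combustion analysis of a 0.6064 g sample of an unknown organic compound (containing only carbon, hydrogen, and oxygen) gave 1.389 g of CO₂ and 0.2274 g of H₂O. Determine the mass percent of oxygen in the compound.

mol C = 1.389 g CO₂ ÷ 44.009 g/mol = 0.031562 mol
mol H = 2 × 0.2274 g H₂O ÷ 18.015 g/mol = 0.025246 mol
mass O = 0.6064 − (0.37909 + 0.025448) = 0.20186 g → mol O = 0.20186 ÷ 15.999 = 0.012617 mol
mass % O = 0.20186 g ÷ 0.6064 g × 100%

33.29%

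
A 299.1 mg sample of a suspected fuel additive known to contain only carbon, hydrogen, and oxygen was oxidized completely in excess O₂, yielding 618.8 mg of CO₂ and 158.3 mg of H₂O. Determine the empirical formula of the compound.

C4H5O2

mol C = 0.6188 g CO₂ ÷ 44.009 g/mol = 0.014061 mol
mol H = 2 × 0.1583 g H₂O ÷ 18.015 g/mol = 0.017574 mol
mass O = 0.2991 − (0.16888 + 0.017715) = 0.11250 g → mol O = 0.11250 ÷ 15.999 = 0.0070318 mol
Divide by the smallest (0.0070318 mol): C 2.000, H 2.499, O 1.000
Multiplying each by 2 gives whole numbers: C 4.00, H 5.00, O 2.00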